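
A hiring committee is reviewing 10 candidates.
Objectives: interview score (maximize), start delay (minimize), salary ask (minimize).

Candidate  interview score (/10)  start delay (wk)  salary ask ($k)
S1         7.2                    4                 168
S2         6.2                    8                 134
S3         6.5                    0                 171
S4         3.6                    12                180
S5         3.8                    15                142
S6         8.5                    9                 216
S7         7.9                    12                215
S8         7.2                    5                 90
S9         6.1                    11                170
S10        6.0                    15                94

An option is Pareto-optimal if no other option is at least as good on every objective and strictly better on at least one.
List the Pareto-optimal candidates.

S1, S3, S6, S7, S8

S1: not dominated.
S2: dominated by S8 (interview score 7.2≥6.2, start delay 5≤8, salary ask 90≤134).
S3: not dominated (best start delay).
S4: dominated by S1 (interview score 7.2≥3.6, start delay 4≤12, salary ask 168≤180).
S5: dominated by S2 (interview score 6.2≥3.8, start delay 8≤15, salary ask 134≤142).
S6: not dominated (best interview score).
S7: not dominated.
S8: not dominated (best salary ask).
S9: dominated by S1 (interview score 7.2≥6.1, start delay 4≤11, salary ask 168≤170).
S10: dominated by S8 (interview score 7.2≥6.0, start delay 5≤15, salary ask 90≤94).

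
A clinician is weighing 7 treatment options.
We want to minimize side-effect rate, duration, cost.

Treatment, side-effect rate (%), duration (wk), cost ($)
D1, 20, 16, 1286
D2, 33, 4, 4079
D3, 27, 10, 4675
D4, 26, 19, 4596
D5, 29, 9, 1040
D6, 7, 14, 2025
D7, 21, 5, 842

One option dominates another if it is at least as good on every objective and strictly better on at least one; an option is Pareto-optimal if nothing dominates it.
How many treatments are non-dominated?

D1: not dominated.
D2: not dominated (best duration).
D3: dominated by D7 (side-effect rate 21≤27, duration 5≤10, cost 842≤4675).
D4: dominated by D1 (side-effect rate 20≤26, duration 16≤19, cost 1286≤4596).
D5: dominated by D7 (side-effect rate 21≤29, duration 5≤9, cost 842≤1040).
D6: not dominated (best side-effect rate).
D7: not dominated (best cost).
Pareto-optimal: D1, D2, D6, D7 → 4.

4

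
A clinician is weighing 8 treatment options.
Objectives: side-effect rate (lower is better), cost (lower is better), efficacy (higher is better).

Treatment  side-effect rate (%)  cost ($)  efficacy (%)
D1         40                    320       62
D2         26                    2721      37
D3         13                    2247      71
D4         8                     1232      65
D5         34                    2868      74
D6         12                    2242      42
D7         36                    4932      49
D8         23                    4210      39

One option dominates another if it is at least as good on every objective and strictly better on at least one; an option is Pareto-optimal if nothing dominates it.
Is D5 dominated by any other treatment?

D1: worse on side-effect rate (40 vs 34).
D2: worse on efficacy (37 vs 74).
D3: worse on efficacy (71 vs 74).
D4: worse on efficacy (65 vs 74).
D6: worse on efficacy (42 vs 74).
D7: worse on side-effect rate (36 vs 34).
D8: worse on cost (4210 vs 2868).
No option is at least as good as D5 on every objective and strictly better on one.

No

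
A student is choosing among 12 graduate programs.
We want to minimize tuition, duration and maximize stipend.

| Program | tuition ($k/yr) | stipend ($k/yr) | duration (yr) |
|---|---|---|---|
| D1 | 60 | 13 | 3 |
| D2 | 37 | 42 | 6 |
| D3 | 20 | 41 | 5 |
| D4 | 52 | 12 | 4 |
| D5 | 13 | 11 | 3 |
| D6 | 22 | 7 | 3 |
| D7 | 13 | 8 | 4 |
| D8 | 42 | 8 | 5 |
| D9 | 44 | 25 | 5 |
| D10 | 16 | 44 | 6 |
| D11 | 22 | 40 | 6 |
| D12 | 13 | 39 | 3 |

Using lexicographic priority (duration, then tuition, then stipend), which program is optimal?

First minimize duration: best is 3, kept {D1, D5, D6, D12}.
Then minimize tuition: best is 13, kept {D5, D12}.
Then maximize stipend: best is 39, kept {D12}.

D12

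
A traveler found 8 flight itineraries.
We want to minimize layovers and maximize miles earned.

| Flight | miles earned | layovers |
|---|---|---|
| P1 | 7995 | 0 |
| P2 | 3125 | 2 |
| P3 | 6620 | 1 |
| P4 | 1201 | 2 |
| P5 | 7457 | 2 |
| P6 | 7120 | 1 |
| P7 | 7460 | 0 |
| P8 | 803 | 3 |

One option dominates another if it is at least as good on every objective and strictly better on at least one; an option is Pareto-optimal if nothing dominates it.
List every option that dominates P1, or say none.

P2: worse on miles earned (3125 vs 7995).
P3: worse on miles earned (6620 vs 7995).
P4: worse on miles earned (1201 vs 7995).
P5: worse on miles earned (7457 vs 7995).
P6: worse on miles earned (7120 vs 7995).
P7: worse on miles earned (7460 vs 7995).
P8: worse on miles earned (803 vs 7995).
No option dominates P1.

none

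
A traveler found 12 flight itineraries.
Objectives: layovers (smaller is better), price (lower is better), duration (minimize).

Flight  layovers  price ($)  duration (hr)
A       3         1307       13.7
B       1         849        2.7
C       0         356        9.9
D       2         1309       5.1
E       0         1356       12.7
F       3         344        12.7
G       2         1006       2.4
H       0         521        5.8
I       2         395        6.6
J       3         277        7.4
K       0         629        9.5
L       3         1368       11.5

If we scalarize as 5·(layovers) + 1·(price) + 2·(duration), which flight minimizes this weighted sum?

J

A: 5·3 + 1·1307 + 2·13.7 = 1349.4
B: 5·1 + 1·849 + 2·2.7 = 859.4
C: 5·0 + 1·356 + 2·9.9 = 375.8
D: 5·2 + 1·1309 + 2·5.1 = 1329.2
E: 5·0 + 1·1356 + 2·12.7 = 1381.4
F: 5·3 + 1·344 + 2·12.7 = 384.4
G: 5·2 + 1·1006 + 2·2.4 = 1020.8
H: 5·0 + 1·521 + 2·5.8 = 532.6
I: 5·2 + 1·395 + 2·6.6 = 418.2
J: 5·3 + 1·277 + 2·7.4 = 306.8
K: 5·0 + 1·629 + 2·9.5 = 648.0
L: 5·3 + 1·1368 + 2·11.5 = 1406.0
Lowest: J at 306.8.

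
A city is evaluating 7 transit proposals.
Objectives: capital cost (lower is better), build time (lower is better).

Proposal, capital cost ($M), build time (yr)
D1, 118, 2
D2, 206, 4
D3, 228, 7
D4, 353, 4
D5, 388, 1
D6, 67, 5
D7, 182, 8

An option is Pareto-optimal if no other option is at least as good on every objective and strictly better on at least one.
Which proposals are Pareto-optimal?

D1: not dominated.
D2: dominated by D1 (capital cost 118≤206, build time 2≤4).
D3: dominated by D1 (capital cost 118≤228, build time 2≤7).
D4: dominated by D1 (capital cost 118≤353, build time 2≤4).
D5: not dominated (best build time).
D6: not dominated (best capital cost).
D7: dominated by D1 (capital cost 118≤182, build time 2≤8).

D1, D5, D6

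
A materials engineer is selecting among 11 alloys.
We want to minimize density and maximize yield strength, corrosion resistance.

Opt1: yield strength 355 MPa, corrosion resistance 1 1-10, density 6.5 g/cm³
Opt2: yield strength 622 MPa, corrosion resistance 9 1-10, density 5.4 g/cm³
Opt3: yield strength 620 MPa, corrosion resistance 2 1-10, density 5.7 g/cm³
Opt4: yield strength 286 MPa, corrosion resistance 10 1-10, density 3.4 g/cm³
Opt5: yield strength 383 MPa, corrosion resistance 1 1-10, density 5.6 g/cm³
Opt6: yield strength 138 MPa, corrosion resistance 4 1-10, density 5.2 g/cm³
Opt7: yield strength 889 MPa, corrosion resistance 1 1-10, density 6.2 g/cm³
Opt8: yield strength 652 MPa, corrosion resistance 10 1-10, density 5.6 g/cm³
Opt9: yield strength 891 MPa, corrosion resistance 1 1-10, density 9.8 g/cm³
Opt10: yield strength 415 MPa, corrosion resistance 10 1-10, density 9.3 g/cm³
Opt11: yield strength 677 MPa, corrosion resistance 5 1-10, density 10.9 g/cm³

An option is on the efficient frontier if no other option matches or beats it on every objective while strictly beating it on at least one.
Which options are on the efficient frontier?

Opt1: dominated by Opt2 (yield strength 622≥355, corrosion resistance 9≥1, density 5.4≤6.5).
Opt2: not dominated.
Opt3: dominated by Opt2 (yield strength 622≥620, corrosion resistance 9≥2, density 5.4≤5.7).
Opt4: not dominated (best density).
Opt5: dominated by Opt2 (yield strength 622≥383, corrosion resistance 9≥1, density 5.4≤5.6).
Opt6: dominated by Opt4 (yield strength 286≥138, corrosion resistance 10≥4, density 3.4≤5.2).
Opt7: not dominated.
Opt8: not dominated.
Opt9: not dominated (best yield strength).
Opt10: dominated by Opt8 (yield strength 652≥415, corrosion resistance 10≥10, density 5.6≤9.3).
Opt11: not dominated.

Opt2, Opt4, Opt7, Opt8, Opt9, Opt11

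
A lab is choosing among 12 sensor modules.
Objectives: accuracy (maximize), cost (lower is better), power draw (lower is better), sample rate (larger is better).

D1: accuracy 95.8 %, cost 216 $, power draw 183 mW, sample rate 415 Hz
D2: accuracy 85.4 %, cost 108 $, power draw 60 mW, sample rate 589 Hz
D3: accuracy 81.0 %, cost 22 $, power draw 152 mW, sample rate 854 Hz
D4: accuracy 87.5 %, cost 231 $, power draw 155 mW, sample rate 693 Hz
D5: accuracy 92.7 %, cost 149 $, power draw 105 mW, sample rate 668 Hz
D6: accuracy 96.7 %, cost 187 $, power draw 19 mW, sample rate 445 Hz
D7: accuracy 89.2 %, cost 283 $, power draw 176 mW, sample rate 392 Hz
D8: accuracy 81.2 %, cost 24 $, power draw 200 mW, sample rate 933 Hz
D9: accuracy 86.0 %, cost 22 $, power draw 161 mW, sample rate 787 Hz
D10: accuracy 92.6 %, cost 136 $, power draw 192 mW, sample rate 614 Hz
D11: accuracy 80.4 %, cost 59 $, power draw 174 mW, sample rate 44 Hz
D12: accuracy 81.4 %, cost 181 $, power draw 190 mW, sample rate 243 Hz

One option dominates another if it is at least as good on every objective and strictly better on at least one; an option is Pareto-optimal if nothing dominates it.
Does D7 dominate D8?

No

D7 vs D8: D7 is worse on cost (283 vs 24), so it does not dominate D8.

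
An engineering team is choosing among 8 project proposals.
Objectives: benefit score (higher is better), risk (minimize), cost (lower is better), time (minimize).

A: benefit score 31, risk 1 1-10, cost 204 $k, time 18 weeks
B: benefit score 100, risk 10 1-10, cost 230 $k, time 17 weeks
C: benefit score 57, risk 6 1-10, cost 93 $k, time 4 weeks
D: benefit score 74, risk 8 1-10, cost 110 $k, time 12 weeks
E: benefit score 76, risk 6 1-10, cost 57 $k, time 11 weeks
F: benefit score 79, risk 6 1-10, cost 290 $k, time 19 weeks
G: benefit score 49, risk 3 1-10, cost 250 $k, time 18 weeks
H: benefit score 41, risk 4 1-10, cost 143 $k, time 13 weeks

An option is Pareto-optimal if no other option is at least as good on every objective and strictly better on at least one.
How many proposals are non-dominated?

A: not dominated (best risk).
B: not dominated (best benefit score).
C: not dominated (best time).
D: dominated by E (benefit score 76≥74, risk 6≤8, cost 57≤110, time 11≤12).
E: not dominated (best cost).
F: not dominated.
G: not dominated.
H: not dominated.
Pareto-optimal: A, B, C, E, F, G, H → 7.

7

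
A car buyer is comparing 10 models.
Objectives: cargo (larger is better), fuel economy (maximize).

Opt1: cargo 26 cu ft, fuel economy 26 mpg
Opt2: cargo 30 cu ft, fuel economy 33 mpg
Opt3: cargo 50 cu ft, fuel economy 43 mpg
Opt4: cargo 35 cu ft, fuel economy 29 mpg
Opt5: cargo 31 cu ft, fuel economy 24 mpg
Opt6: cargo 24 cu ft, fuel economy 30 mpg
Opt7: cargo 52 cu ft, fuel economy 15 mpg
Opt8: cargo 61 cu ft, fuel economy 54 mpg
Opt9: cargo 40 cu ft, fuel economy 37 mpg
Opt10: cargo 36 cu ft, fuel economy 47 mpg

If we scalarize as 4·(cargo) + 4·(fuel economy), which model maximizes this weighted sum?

Opt8

Opt1: 4·26 + 4·26 = 208
Opt2: 4·30 + 4·33 = 252
Opt3: 4·50 + 4·43 = 372
Opt4: 4·35 + 4·29 = 256
Opt5: 4·31 + 4·24 = 220
Opt6: 4·24 + 4·30 = 216
Opt7: 4·52 + 4·15 = 268
Opt8: 4·61 + 4·54 = 460
Opt9: 4·40 + 4·37 = 308
Opt10: 4·36 + 4·47 = 332
Highest: Opt8 at 460.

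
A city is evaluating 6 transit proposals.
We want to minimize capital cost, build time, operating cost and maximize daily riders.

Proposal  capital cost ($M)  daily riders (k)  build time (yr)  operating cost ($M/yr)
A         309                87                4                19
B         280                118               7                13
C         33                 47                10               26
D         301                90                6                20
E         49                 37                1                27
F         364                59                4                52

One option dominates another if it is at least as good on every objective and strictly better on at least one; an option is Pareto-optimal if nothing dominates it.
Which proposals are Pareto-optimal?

A, B, C, D, E

A: not dominated.
B: not dominated (best daily riders).
C: not dominated (best capital cost).
D: not dominated.
E: not dominated (best build time).
F: dominated by A (capital cost 309≤364, daily riders 87≥59, build time 4≤4, operating cost 19≤52).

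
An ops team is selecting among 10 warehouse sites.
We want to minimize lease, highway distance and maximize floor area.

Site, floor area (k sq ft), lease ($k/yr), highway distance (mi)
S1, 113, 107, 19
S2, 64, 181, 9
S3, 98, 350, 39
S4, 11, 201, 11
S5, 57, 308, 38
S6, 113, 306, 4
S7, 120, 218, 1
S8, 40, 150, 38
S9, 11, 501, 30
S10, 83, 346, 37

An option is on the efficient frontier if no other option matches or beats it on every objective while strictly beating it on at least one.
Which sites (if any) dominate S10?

S1: floor area 113≥83, lease 107≤346, highway distance 19≤37 — dominates S10.
S6: floor area 113≥83, lease 306≤346, highway distance 4≤37 — dominates S10.
S7: floor area 120≥83, lease 218≤346, highway distance 1≤37 — dominates S10.
Others (S2, S3, S4, S5, S8, S9) are each worse than S10 on at least one objective.

S1, S6, S7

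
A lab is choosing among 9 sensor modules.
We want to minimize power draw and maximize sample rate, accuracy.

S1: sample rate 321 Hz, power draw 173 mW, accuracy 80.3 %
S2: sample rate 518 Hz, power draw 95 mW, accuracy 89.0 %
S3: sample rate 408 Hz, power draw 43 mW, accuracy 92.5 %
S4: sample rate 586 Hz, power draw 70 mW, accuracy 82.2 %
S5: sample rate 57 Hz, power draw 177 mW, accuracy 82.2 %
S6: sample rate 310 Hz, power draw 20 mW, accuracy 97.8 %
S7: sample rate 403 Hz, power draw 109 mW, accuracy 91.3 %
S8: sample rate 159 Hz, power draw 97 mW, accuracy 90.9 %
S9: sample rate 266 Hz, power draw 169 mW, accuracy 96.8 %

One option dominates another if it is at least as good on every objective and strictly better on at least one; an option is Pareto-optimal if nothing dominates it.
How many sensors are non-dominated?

S1: dominated by S2 (sample rate 518≥321, power draw 95≤173, accuracy 89.0≥80.3).
S2: not dominated.
S3: not dominated.
S4: not dominated (best sample rate).
S5: dominated by S2 (sample rate 518≥57, power draw 95≤177, accuracy 89.0≥82.2).
S6: not dominated (best power draw).
S7: dominated by S3 (sample rate 408≥403, power draw 43≤109, accuracy 92.5≥91.3).
S8: dominated by S3 (sample rate 408≥159, power draw 43≤97, accuracy 92.5≥90.9).
S9: dominated by S6 (sample rate 310≥266, power draw 20≤169, accuracy 97.8≥96.8).
Pareto-optimal: S2, S3, S4, S6 → 4.

4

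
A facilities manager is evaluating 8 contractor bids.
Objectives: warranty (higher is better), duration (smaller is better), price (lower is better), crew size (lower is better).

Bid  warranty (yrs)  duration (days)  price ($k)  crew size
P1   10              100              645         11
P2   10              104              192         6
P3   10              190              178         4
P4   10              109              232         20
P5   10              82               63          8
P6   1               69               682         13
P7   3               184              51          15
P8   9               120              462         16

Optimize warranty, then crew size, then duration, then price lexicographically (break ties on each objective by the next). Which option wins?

First maximize warranty: best is 10, kept {P1, P2, P3, P4, P5}.
Then minimize crew size: best is 4, kept {P3}.

P3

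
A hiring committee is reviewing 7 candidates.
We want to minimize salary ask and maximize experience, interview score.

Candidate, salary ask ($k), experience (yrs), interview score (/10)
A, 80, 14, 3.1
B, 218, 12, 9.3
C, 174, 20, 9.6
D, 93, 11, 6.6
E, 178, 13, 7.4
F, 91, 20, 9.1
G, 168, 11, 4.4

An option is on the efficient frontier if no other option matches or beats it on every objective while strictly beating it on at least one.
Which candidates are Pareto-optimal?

A, C, F

A: not dominated (best salary ask).
B: dominated by C (salary ask 174≤218, experience 20≥12, interview score 9.6≥9.3).
C: not dominated (best interview score).
D: dominated by F (salary ask 91≤93, experience 20≥11, interview score 9.1≥6.6).
E: dominated by C (salary ask 174≤178, experience 20≥13, interview score 9.6≥7.4).
F: not dominated.
G: dominated by D (salary ask 93≤168, experience 11≥11, interview score 6.6≥4.4).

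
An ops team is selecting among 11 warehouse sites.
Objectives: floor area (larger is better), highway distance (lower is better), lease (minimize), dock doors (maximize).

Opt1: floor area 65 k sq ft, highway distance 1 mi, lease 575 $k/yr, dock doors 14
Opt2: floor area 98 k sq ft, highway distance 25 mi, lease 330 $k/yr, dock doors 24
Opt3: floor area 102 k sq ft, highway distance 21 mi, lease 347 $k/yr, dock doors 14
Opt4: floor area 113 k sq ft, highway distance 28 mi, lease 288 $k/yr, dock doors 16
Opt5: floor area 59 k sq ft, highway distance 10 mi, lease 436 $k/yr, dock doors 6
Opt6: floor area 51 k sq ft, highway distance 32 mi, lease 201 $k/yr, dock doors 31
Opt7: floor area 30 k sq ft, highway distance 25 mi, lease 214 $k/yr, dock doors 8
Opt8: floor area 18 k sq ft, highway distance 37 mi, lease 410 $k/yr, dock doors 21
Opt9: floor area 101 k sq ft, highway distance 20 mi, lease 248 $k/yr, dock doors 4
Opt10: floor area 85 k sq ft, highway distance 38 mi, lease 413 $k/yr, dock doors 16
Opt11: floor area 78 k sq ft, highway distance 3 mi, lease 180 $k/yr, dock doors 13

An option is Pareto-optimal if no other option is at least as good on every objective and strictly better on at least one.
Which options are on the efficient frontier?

Opt1, Opt2, Opt3, Opt4, Opt6, Opt9, Opt11

Opt1: not dominated (best highway distance).
Opt2: not dominated.
Opt3: not dominated.
Opt4: not dominated (best floor area).
Opt5: dominated by Opt11 (floor area 78≥59, highway distance 3≤10, lease 180≤436, dock doors 13≥6).
Opt6: not dominated (best dock doors).
Opt7: dominated by Opt11 (floor area 78≥30, highway distance 3≤25, lease 180≤214, dock doors 13≥8).
Opt8: dominated by Opt2 (floor area 98≥18, highway distance 25≤37, lease 330≤410, dock doors 24≥21).
Opt9: not dominated.
Opt10: dominated by Opt2 (floor area 98≥85, highway distance 25≤38, lease 330≤413, dock doors 24≥16).
Opt11: not dominated (best lease).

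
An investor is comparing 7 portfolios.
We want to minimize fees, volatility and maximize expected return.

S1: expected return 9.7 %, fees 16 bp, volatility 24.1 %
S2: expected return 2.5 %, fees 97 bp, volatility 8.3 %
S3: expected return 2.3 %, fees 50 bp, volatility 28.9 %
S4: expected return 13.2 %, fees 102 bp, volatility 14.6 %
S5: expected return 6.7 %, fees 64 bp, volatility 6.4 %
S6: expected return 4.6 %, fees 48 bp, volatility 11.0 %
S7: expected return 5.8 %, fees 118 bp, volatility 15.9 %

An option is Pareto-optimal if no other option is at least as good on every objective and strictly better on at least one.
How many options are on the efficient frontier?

S1: not dominated (best fees).
S2: dominated by S5 (expected return 6.7≥2.5, fees 64≤97, volatility 6.4≤8.3).
S3: dominated by S1 (expected return 9.7≥2.3, fees 16≤50, volatility 24.1≤28.9).
S4: not dominated (best expected return).
S5: not dominated (best volatility).
S6: not dominated.
S7: dominated by S4 (expected return 13.2≥5.8, fees 102≤118, volatility 14.6≤15.9).
Pareto-optimal: S1, S4, S5, S6 → 4.

4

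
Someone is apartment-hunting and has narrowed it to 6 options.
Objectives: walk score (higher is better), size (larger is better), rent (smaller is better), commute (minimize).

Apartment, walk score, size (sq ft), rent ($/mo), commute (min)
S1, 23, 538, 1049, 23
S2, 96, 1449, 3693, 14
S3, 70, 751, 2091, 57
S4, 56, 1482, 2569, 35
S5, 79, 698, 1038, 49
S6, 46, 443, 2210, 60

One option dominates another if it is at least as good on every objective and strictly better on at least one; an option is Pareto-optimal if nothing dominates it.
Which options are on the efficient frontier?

S1, S2, S3, S4, S5

S1: not dominated.
S2: not dominated (best walk score).
S3: not dominated.
S4: not dominated (best size).
S5: not dominated (best rent).
S6: dominated by S3 (walk score 70≥46, size 751≥443, rent 2091≤2210, commute 57≤60).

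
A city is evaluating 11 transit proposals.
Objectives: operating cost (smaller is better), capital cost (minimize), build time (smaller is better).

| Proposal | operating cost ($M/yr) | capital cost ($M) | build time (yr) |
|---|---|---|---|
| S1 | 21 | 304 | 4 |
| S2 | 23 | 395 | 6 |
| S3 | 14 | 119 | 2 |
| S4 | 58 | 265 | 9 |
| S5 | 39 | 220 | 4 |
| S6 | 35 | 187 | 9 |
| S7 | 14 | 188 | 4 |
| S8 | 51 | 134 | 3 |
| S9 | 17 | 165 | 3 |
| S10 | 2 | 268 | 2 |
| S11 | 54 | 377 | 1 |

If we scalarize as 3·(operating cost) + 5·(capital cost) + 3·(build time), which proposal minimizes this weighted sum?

S3

S1: 3·21 + 5·304 + 3·4 = 1595
S2: 3·23 + 5·395 + 3·6 = 2062
S3: 3·14 + 5·119 + 3·2 = 643
S4: 3·58 + 5·265 + 3·9 = 1526
S5: 3·39 + 5·220 + 3·4 = 1229
S6: 3·35 + 5·187 + 3·9 = 1067
S7: 3·14 + 5·188 + 3·4 = 994
S8: 3·51 + 5·134 + 3·3 = 832
S9: 3·17 + 5·165 + 3·3 = 885
S10: 3·2 + 5·268 + 3·2 = 1352
S11: 3·54 + 5·377 + 3·1 = 2050
Lowest: S3 at 643.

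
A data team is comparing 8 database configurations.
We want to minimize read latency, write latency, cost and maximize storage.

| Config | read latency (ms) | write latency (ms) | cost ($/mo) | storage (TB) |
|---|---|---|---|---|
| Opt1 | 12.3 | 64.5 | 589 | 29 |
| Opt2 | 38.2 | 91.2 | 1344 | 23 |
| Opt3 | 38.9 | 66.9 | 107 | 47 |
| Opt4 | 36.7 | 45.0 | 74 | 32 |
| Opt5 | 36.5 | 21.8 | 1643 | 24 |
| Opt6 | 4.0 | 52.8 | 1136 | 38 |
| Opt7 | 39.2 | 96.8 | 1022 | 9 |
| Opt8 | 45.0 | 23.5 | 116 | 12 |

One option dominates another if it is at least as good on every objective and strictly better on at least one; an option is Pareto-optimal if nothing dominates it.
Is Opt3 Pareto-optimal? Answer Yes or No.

Opt1: worse on cost (589 vs 107).
Opt2: worse on write latency (91.2 vs 66.9).
Opt4: worse on storage (32 vs 47).
Opt5: worse on cost (1643 vs 107).
Opt6: worse on cost (1136 vs 107).
Opt7: worse on read latency (39.2 vs 38.9).
Opt8: worse on read latency (45.0 vs 38.9).
No option is at least as good as Opt3 on every objective and strictly better on one.

Yes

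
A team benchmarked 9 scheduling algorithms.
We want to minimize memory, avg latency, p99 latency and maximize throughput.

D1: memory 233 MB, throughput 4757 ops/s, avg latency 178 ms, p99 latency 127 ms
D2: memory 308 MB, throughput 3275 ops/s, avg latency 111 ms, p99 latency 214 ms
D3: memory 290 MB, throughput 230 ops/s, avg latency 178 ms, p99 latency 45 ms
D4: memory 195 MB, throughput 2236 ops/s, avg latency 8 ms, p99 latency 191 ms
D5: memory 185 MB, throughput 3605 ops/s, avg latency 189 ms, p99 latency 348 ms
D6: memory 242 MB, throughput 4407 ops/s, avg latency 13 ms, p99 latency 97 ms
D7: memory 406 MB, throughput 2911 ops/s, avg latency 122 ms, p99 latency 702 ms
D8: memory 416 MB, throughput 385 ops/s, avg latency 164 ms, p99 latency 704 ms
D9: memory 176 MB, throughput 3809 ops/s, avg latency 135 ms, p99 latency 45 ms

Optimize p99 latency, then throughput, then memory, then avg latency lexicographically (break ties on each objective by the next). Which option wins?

First minimize p99 latency: best is 45, kept {D3, D9}.
Then maximize throughput: best is 3809, kept {D9}.

D9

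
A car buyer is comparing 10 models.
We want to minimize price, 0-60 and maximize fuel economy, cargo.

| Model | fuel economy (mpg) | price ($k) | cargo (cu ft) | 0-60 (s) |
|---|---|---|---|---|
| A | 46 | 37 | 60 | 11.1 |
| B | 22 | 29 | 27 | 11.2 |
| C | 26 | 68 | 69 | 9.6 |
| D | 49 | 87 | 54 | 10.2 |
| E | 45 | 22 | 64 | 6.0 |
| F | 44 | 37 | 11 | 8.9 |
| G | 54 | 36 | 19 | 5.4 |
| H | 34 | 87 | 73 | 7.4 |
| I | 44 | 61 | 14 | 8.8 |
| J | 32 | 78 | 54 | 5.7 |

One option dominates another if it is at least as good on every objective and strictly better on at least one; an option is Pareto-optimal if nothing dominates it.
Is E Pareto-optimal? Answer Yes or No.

Yes

A: worse on price (37 vs 22).
B: worse on fuel economy (22 vs 45).
C: worse on fuel economy (26 vs 45).
D: worse on price (87 vs 22).
F: worse on fuel economy (44 vs 45).
G: worse on price (36 vs 22).
H: worse on fuel economy (34 vs 45).
I: worse on fuel economy (44 vs 45).
J: worse on fuel economy (32 vs 45).
No option is at least as good as E on every objective and strictly better on one.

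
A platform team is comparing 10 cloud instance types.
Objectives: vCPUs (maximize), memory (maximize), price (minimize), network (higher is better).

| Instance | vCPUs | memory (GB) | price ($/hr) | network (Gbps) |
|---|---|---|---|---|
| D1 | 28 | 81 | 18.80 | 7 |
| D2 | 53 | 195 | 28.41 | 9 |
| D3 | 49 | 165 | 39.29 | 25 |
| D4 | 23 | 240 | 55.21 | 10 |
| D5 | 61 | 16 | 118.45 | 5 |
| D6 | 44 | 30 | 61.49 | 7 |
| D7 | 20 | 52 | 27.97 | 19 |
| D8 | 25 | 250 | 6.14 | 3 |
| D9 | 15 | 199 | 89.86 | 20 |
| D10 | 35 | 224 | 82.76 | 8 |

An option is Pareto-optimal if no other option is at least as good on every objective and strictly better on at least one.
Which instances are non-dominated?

D1: not dominated.
D2: not dominated.
D3: not dominated (best network).
D4: not dominated.
D5: not dominated (best vCPUs).
D6: dominated by D2 (vCPUs 53≥44, memory 195≥30, price 28.41≤61.49, network 9≥7).
D7: not dominated.
D8: not dominated (best memory).
D9: not dominated.
D10: not dominated.

D1, D2, D3, D4, D5, D7, D8, D9, D10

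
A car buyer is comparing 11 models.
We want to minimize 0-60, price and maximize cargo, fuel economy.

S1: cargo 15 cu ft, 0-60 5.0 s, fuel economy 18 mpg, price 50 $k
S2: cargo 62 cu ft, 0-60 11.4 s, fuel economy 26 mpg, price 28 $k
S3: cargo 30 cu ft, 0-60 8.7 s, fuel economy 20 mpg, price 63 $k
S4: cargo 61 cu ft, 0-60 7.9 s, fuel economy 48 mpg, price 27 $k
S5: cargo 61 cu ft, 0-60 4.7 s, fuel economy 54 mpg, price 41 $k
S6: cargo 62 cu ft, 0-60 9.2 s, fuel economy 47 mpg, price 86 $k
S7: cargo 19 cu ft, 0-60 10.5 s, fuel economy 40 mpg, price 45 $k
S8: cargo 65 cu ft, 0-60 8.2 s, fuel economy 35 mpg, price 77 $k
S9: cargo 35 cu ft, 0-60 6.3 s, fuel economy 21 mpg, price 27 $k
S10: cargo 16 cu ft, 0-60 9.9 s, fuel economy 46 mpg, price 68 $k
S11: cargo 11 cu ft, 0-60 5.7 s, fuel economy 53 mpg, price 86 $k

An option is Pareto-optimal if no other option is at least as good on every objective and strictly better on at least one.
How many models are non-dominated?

S1: dominated by S5 (cargo 61≥15, 0-60 4.7≤5.0, fuel economy 54≥18, price 41≤50).
S2: not dominated.
S3: dominated by S4 (cargo 61≥30, 0-60 7.9≤8.7, fuel economy 48≥20, price 27≤63).
S4: not dominated.
S5: not dominated (best 0-60).
S6: not dominated.
S7: dominated by S4 (cargo 61≥19, 0-60 7.9≤10.5, fuel economy 48≥40, price 27≤45).
S8: not dominated (best cargo).
S9: not dominated.
S10: dominated by S4 (cargo 61≥16, 0-60 7.9≤9.9, fuel economy 48≥46, price 27≤68).
S11: dominated by S5 (cargo 61≥11, 0-60 4.7≤5.7, fuel economy 54≥53, price 41≤86).
Pareto-optimal: S2, S4, S5, S6, S8, S9 → 6.

6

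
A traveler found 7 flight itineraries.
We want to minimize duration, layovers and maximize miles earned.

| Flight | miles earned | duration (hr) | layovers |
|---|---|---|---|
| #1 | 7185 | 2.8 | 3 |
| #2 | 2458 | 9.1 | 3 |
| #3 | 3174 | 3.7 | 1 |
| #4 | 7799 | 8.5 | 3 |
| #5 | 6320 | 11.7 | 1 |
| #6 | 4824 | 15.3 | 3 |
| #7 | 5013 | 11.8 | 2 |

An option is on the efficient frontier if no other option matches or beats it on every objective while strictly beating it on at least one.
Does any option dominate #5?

#1: worse on layovers (3 vs 1).
#2: worse on miles earned (2458 vs 6320).
#3: worse on miles earned (3174 vs 6320).
#4: worse on layovers (3 vs 1).
#6: worse on miles earned (4824 vs 6320).
#7: worse on miles earned (5013 vs 6320).
No option is at least as good as #5 on every objective and strictly better on one.

No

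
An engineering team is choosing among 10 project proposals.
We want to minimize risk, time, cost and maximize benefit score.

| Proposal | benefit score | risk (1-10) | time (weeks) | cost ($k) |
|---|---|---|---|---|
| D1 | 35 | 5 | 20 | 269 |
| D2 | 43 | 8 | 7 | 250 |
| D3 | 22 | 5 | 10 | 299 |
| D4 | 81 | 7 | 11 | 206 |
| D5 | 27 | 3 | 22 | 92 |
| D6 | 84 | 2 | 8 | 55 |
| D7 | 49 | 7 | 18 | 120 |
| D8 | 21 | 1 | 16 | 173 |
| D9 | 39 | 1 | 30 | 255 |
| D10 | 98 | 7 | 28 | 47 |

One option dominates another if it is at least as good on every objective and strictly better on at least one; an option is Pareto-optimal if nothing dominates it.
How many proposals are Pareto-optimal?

D1: dominated by D6 (benefit score 84≥35, risk 2≤5, time 8≤20, cost 55≤269).
D2: not dominated (best time).
D3: dominated by D6 (benefit score 84≥22, risk 2≤5, time 8≤10, cost 55≤299).
D4: dominated by D6 (benefit score 84≥81, risk 2≤7, time 8≤11, cost 55≤206).
D5: dominated by D6 (benefit score 84≥27, risk 2≤3, time 8≤22, cost 55≤92).
D6: not dominated.
D7: dominated by D6 (benefit score 84≥49, risk 2≤7, time 8≤18, cost 55≤120).
D8: not dominated.
D9: not dominated.
D10: not dominated (best benefit score).
Pareto-optimal: D2, D6, D8, D9, D10 → 5.

5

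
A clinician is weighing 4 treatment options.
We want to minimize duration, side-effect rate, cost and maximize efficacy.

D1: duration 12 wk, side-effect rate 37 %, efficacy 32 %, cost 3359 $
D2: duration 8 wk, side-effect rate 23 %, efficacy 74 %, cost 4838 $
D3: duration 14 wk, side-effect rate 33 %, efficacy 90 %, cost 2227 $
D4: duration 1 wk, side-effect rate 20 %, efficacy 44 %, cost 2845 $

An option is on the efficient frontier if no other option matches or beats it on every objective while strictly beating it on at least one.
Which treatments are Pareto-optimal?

D2, D3, D4

D1: dominated by D4 (duration 1≤12, side-effect rate 20≤37, efficacy 44≥32, cost 2845≤3359).
D2: not dominated.
D3: not dominated (best efficacy).
D4: not dominated (best duration).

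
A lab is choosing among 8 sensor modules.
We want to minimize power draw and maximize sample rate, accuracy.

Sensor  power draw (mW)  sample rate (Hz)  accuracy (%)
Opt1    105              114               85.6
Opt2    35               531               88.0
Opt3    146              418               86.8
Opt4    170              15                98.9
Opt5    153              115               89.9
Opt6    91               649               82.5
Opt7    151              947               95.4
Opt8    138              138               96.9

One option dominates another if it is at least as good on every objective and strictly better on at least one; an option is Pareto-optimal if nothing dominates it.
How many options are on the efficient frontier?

5

Opt1: dominated by Opt2 (power draw 35≤105, sample rate 531≥114, accuracy 88.0≥85.6).
Opt2: not dominated (best power draw).
Opt3: dominated by Opt2 (power draw 35≤146, sample rate 531≥418, accuracy 88.0≥86.8).
Opt4: not dominated (best accuracy).
Opt5: dominated by Opt7 (power draw 151≤153, sample rate 947≥115, accuracy 95.4≥89.9).
Opt6: not dominated.
Opt7: not dominated (best sample rate).
Opt8: not dominated.
Pareto-optimal: Opt2, Opt4, Opt6, Opt7, Opt8 → 5.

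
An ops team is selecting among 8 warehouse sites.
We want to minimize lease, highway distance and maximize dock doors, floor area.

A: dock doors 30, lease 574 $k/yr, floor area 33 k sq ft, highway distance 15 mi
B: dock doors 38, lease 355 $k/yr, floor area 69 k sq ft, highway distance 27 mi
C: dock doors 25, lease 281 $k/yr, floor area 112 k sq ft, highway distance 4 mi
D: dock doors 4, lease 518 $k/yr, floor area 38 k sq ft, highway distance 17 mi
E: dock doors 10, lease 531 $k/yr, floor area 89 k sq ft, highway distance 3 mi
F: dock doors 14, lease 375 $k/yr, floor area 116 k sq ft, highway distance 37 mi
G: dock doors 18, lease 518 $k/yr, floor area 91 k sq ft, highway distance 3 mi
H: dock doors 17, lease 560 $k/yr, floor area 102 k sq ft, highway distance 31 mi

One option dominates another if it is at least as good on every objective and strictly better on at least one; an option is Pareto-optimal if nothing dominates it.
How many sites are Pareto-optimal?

A: not dominated.
B: not dominated (best dock doors).
C: not dominated (best lease).
D: dominated by C (dock doors 25≥4, lease 281≤518, floor area 112≥38, highway distance 4≤17).
E: dominated by G (dock doors 18≥10, lease 518≤531, floor area 91≥89, highway distance 3≤3).
F: not dominated (best floor area).
G: not dominated.
H: dominated by C (dock doors 25≥17, lease 281≤560, floor area 112≥102, highway distance 4≤31).
Pareto-optimal: A, B, C, F, G → 5.

5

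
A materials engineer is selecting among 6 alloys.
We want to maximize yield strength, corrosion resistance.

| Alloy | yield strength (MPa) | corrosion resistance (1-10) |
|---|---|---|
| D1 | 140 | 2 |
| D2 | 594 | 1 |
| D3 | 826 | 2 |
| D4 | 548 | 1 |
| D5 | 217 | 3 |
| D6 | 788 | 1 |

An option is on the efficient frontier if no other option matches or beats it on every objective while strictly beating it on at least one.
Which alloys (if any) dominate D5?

none

D1: worse on yield strength (140 vs 217).
D2: worse on corrosion resistance (1 vs 3).
D3: worse on corrosion resistance (2 vs 3).
D4: worse on corrosion resistance (1 vs 3).
D6: worse on corrosion resistance (1 vs 3).
No option dominates D5.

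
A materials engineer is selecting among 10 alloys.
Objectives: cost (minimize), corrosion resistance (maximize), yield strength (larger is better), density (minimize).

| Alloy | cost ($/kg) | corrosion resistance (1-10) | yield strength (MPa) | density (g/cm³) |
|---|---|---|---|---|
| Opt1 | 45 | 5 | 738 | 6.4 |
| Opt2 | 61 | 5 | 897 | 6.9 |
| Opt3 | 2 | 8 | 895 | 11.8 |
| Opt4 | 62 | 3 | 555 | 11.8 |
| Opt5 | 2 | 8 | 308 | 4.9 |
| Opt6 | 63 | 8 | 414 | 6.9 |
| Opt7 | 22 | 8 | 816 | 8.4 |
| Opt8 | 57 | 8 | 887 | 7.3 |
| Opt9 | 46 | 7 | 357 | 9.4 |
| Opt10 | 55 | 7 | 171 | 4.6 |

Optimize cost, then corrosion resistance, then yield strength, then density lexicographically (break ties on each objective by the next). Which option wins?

First minimize cost: best is 2, kept {Opt3, Opt5}.
Then maximize corrosion resistance: best is 8, kept {Opt3, Opt5}.
Then maximize yield strength: best is 895, kept {Opt3}.

Opt3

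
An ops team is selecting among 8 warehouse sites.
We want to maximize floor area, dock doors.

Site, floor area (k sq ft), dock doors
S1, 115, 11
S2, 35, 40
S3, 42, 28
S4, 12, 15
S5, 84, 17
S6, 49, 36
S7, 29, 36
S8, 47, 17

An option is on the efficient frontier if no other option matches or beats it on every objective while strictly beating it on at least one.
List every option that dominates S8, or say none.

S5: floor area 84≥47, dock doors 17≥17 — dominates S8.
S6: floor area 49≥47, dock doors 36≥17 — dominates S8.
Others (S1, S2, S3, S4, S7) are each worse than S8 on at least one objective.

S5, S6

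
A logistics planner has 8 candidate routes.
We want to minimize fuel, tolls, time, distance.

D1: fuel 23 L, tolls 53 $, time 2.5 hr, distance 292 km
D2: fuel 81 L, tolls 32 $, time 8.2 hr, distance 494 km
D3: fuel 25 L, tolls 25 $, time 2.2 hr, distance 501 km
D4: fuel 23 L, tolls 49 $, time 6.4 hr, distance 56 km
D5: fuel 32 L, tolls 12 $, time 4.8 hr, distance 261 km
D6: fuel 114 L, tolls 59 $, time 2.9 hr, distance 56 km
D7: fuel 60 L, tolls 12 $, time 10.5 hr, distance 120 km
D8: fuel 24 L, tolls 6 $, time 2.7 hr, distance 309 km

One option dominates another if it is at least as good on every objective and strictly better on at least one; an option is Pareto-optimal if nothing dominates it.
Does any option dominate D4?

No

D1: worse on tolls (53 vs 49).
D2: worse on fuel (81 vs 23).
D3: worse on fuel (25 vs 23).
D5: worse on fuel (32 vs 23).
D6: worse on fuel (114 vs 23).
D7: worse on fuel (60 vs 23).
D8: worse on fuel (24 vs 23).
No option is at least as good as D4 on every objective and strictly better on one.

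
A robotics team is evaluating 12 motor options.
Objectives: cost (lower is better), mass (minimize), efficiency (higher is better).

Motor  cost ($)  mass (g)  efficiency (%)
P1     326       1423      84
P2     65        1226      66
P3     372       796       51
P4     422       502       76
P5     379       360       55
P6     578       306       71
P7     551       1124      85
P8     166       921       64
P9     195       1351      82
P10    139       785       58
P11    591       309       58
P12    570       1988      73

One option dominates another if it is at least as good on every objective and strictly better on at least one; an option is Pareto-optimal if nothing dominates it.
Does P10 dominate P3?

P10 vs P3: cost 139≤372, mass 785≤796, efficiency 58≥51 — P10 is at least as good on every objective with at least one strict improvement.

Yes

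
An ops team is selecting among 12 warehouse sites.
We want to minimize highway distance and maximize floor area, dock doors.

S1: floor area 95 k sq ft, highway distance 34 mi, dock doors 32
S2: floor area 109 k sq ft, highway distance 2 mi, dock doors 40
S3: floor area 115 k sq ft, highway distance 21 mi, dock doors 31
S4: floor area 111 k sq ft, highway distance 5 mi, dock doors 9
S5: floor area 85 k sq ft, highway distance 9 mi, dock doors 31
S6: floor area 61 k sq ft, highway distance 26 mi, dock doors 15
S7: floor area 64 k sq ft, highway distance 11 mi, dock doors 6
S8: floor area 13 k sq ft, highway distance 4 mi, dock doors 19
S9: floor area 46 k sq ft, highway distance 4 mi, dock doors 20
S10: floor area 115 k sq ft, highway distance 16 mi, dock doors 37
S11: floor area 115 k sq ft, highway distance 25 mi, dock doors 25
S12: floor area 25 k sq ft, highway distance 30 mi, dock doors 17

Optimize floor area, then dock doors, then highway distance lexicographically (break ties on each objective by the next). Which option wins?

S10

First maximize floor area: best is 115, kept {S3, S10, S11}.
Then maximize dock doors: best is 37, kept {S10}.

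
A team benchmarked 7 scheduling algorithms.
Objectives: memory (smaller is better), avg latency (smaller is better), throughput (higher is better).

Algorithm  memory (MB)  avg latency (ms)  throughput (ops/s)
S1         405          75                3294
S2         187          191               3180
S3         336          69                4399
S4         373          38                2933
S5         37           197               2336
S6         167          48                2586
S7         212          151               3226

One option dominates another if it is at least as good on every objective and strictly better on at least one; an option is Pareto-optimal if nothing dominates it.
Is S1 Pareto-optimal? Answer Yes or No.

S3 vs S1: memory 336≤405, avg latency 69≤75, throughput 4399≥3294 — S3 is at least as good on every objective and strictly better on at least one, so S3 dominates S1.

No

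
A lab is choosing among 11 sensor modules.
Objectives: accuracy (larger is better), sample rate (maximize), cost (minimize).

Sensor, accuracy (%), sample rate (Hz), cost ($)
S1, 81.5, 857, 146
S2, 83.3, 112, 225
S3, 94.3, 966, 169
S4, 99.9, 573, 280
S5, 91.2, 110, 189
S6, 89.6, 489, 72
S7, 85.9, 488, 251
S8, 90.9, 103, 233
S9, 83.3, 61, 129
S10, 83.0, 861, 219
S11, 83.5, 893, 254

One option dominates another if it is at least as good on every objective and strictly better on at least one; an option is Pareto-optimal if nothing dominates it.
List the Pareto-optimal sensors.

S1, S3, S4, S6

S1: not dominated.
S2: dominated by S3 (accuracy 94.3≥83.3, sample rate 966≥112, cost 169≤225).
S3: not dominated (best sample rate).
S4: not dominated (best accuracy).
S5: dominated by S3 (accuracy 94.3≥91.2, sample rate 966≥110, cost 169≤189).
S6: not dominated (best cost).
S7: dominated by S3 (accuracy 94.3≥85.9, sample rate 966≥488, cost 169≤251).
S8: dominated by S3 (accuracy 94.3≥90.9, sample rate 966≥103, cost 169≤233).
S9: dominated by S6 (accuracy 89.6≥83.3, sample rate 489≥61, cost 72≤129).
S10: dominated by S3 (accuracy 94.3≥83.0, sample rate 966≥861, cost 169≤219).
S11: dominated by S3 (accuracy 94.3≥83.5, sample rate 966≥893, cost 169≤254).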